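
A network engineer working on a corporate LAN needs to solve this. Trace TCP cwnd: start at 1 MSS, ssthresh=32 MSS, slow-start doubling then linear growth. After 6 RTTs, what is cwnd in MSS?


RTT 0: cwnd = 1 MSS (initial)
RTT 1: cwnd = 2 MSS (slow start, doubled)
RTT 2: cwnd = 4 MSS (slow start, doubled)
RTT 3: cwnd = 8 MSS (slow start, doubled)
RTT 4: cwnd = 16 MSS (slow start, doubled)
RTT 5: cwnd = 32 MSS (slow start, doubled)
RTT 6: cwnd = 33 MSS (congestion avoidance, +1)

33


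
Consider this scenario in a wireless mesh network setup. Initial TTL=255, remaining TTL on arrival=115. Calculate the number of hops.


Given: initial TTL = 255, received TTL = 115
Hops = initial TTL - received TTL
Hops = 255 - 115 = 140

140


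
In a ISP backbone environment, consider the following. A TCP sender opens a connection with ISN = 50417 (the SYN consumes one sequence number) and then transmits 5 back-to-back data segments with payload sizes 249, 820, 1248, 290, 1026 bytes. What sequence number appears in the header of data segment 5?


The SYN occupies sequence number ISN = 50417, so the first data byte is ISN + 1 = 50418.
SEQ of data segment i = (ISN + 1) + sum of payload sizes of segments 1..i-1.
Segment 1: SEQ = 50418, payload = 249 bytes
Segment 2: SEQ = 50667, payload = 820 bytes
Segment 3: SEQ = 51487, payload = 1248 bytes
Segment 4: SEQ = 52735, payload = 290 bytes
Segment 5: SEQ = 53025, payload = 1026 bytes
SEQ of segment 5 = 50418 + 249 + 820 + 1248 + 290 = 53025

53025


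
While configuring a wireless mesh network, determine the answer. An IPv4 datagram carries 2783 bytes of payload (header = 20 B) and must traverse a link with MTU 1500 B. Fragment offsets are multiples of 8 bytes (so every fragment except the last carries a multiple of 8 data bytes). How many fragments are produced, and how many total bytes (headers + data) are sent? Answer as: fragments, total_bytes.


Max data per non-final fragment = floor((MTU - header)/8)*8 = floor((1500 - 20)/8)*8 = floor(1480/8)*8 = 1480 B
Final fragment needs no 8-byte alignment: it can carry up to MTU - header = 1480 B
Non-final fragments needed = ceil((payload - 1480) / 1480) = ceil(1303/1480) = ceil(0.8804) = 1
Number of fragments = 1 + 1 = 2
Fragment sizes (data): 1 * 1480 B + 1303 B (last, 1303 <= 1480 OK)
Total bytes sent = payload + n_frags * header = 2783 + 2*20 = 2783 + 40 = 2823 B

2, 2823


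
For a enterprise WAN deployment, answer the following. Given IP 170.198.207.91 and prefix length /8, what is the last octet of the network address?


Given: IP = 170.198.207.91, prefix = /8
Subnet mask = 255.0.0.0
Last octet of IP: 91
Last octet of mask: 0
Network last octet = 91 AND 0 = 0

0


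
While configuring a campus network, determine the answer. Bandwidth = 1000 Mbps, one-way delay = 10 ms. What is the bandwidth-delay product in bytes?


Given: bandwidth = 1000 Mbps, delay = 10 ms
BDP in bits = 1000 * 10^6 * 10 / 1000
BDP in bits = 10000000
BDP in bytes = 10000000 / 8 = 1250000

1250000


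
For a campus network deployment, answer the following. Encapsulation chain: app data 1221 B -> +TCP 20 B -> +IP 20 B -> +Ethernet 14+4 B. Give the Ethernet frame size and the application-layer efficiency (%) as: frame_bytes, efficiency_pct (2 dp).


TCP segment = 1221 + 20 = 1241 B
IP packet = 1241 + 20 = 1261 B
Ethernet frame = 1261 + 14 + 4 = 1279 B
Efficiency = app / frame = 1221 / 1279 = 0.954652 = 95.4652% -> 95.47% (2 dp)

1279, 95.47


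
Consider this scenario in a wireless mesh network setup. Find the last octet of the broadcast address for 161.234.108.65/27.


Given: IP = 161.234.108.65, prefix = /27
Host bits = 32 - 27 = 5
Network last octet = 65 AND mask = 64
Host part size = 2^5 - 1 = 31
Broadcast last octet = 64 OR 31 = 95

95


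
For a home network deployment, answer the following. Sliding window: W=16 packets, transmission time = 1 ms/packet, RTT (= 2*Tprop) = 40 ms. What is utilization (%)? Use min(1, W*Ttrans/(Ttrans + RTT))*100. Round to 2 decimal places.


Given: W = 16, Ttrans = 1 ms, RTT = 40 ms (= 2 * Tprop, Tprop = 20 ms)
Cycle time = Ttrans + RTT = 1 + 40 = 41 ms (first packet sent until its ACK returns)
W * Ttrans = 16 * 1 = 16 ms of sending per cycle
W * Ttrans / (Ttrans + RTT) = 16 / 41 = 0.390244
U = min(1, 0.390244) = 0.390244
U% = 39.02%

39.02


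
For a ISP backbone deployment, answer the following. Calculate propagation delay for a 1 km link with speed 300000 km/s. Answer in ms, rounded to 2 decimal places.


Given: distance = 1 km, speed = 300000 km/s
Delay = distance / speed = 1 / 300000 seconds
Delay in ms = 1 * 1000 / 300000
Delay = 0.0033 ms
Rounded to 2 dp = 0.00 ms

0.00


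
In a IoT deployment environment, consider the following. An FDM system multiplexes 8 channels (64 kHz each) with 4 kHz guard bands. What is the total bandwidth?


Given: 8 channels, 64 kHz each, guard = 4 kHz
Channel bandwidth = 8 * 64 = 512 kHz
Guard bands = 7 gaps * 4 kHz = 28 kHz
Total = 512 + 28 = 540 kHz

540


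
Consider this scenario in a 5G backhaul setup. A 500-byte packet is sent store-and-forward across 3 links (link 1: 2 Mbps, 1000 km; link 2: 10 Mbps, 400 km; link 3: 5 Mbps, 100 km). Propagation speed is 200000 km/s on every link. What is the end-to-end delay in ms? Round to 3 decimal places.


Packet = 500 bytes = 4000 bits. Store-and-forward: sum (t_trans + t_prop) per link.
Link 1: t_trans = 4000/(2*10^6) s = 2.0000 ms; t_prop = 1000/200000 s = 5.0000 ms; subtotal = 7.0000 ms
Link 2: t_trans = 4000/(10*10^6) s = 0.4000 ms; t_prop = 400/200000 s = 2.0000 ms; subtotal = 2.4000 ms
Link 3: t_trans = 4000/(5*10^6) s = 0.8000 ms; t_prop = 100/200000 s = 0.5000 ms; subtotal = 1.3000 ms
End-to-end = 7.0000 + 2.4000 + 1.3000 = 10.7000 ms -> 10.700 ms (3 dp)

10.700


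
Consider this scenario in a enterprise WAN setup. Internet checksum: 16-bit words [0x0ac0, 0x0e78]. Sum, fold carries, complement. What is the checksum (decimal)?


Given words: [0x0ac0, 0x0e78]
Step 1: Sum all words
Raw sum = 2752 + 3704 = 6456
One's complement = ~6456 & 0xFFFF = 59079

59079


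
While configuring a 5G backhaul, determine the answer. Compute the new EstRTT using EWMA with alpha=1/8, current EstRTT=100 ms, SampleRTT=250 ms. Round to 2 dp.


Given: EstRTT = 100 ms, SampleRTT = 250 ms, alpha = 1/8
New EstRTT = (1 - alpha) * EstRTT + alpha * SampleRTT
(7/8) * 100 = 87.5
(1/8) * 250 = 31.25
New EstRTT = 87.5 + 31.25 = 118.75 ms -> 118.75 ms (2 dp)

118.75


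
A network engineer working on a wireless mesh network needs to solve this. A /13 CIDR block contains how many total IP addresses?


Given: CIDR prefix /13
Host bits = 32 - 13 = 19
Total addresses = 2^19 = 524288

524288


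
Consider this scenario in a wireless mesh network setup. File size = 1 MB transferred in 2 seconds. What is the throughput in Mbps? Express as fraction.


Given: file = 1 MB, time = 2 s
File in Mb = 1 * 8 = 8 Mb
Throughput = 8 / 2 Mbps
Throughput = 4 Mbps

4


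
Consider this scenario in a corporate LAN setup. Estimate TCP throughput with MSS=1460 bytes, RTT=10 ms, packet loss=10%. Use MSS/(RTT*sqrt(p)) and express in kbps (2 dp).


Given: MSS = 1460 bytes, RTT = 10 ms, loss = 10%
RTT in seconds = 10 / 1000 = 0.01
Loss rate = 10% = 0.1
sqrt(loss) = sqrt(0.1) = 0.316227766017
Throughput (bytes/s) = 1460 / (0.01 * 0.316227766017) = 461692.5384
Throughput (kbps) = 461692.5384 * 8 / 1000 = 3693.540307 -> 3693.54 kbps (2 dp)

3693.54


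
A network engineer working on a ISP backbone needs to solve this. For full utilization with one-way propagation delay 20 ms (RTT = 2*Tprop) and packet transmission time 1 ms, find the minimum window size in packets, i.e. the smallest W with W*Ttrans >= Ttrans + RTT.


Given: Ttrans = 1 ms, RTT = 40 ms (= 2 * Tprop, Tprop = 20 ms)
Time until first ACK returns = Ttrans + RTT = 1 + 40 = 41 ms
Need W * Ttrans >= Ttrans + RTT  ->  W >= (Ttrans + RTT) / Ttrans
(Ttrans + RTT) / Ttrans = 41 / 1 = 41
W_min = ceil(41) = 41

41


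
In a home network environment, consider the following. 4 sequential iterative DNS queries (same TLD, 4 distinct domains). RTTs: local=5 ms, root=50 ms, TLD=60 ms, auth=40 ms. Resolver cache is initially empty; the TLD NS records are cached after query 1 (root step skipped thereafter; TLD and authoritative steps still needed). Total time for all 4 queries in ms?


Lookup 1 (cold cache): local + root + TLD + auth = 5 + 50 + 60 + 40 = 155 ms
Lookups 2..4 (TLD NS cached -> skip root; new domain -> still ask TLD and auth): local + TLD + auth = 5 + 60 + 40 = 105 ms each
Remaining 3 lookups: 3 * 105 = 315 ms
Total = 155 + 315 = 470 ms

470


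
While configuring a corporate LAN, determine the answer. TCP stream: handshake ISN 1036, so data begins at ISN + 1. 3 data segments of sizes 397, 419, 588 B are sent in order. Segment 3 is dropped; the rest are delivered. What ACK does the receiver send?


SYN uses sequence number 1036; first data byte = ISN + 1 = 1037.
Segment 1: SEQ = 1037, len = 397 B, covers [1037, 1433]
Segment 2: SEQ = 1434, len = 419 B, covers [1434, 1852]
Segment 3: SEQ = 1853, len = 588 B, covers [1853, 2440] [LOST]
In-order data received: bytes [1037, 1852] (segments 1..2).
Segment 3 missing -> gap begins at byte 1853.
Cumulative ACK = next expected in-order byte = 1037 + 397 + 419 = 1853

1853


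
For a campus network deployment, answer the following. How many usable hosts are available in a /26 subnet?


Given: subnet mask /26
Host bits = 32 - 26 = 6
Total addresses = 2^6 = 64
Usable hosts = 64 - 2 (network + broadcast) = 62

62


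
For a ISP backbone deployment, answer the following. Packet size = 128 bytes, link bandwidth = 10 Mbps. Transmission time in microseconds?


Given: packet = 128 bytes, bandwidth = 10 Mbps
Packet in bits = 128 * 8 = 1024 bits
Bandwidth = 10 * 10^6 = 10000000 bps
Time = 1024 / 10000000 seconds
Time in us = 1024 * 10^6 / 10000000 = 102.4

102.4


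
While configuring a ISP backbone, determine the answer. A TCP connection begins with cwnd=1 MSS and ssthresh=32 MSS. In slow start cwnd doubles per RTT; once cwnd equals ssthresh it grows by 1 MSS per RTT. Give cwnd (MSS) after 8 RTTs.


RTT 0: cwnd = 1 MSS (initial)
RTT 1: cwnd = 2 MSS (slow start, doubled)
RTT 2: cwnd = 4 MSS (slow start, doubled)
RTT 3: cwnd = 8 MSS (slow start, doubled)
RTT 4: cwnd = 16 MSS (slow start, doubled)
RTT 5: cwnd = 32 MSS (slow start, doubled)
RTT 6: cwnd = 33 MSS (congestion avoidance, +1)
RTT 7: cwnd = 34 MSS (congestion avoidance, +1)
RTT 8: cwnd = 35 MSS (congestion avoidance, +1)

35


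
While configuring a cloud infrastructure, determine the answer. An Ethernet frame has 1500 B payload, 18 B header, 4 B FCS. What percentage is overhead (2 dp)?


Given: payload = 1500 B, header = 18 B, trailer = 4 B
Overhead bytes = header + trailer = 18 + 4 = 22
Total frame = payload + overhead = 1500 + 22 = 1522
Overhead % = 22 / 1522 * 100 = 1.4455% -> 1.45% (2 dp)

1.45


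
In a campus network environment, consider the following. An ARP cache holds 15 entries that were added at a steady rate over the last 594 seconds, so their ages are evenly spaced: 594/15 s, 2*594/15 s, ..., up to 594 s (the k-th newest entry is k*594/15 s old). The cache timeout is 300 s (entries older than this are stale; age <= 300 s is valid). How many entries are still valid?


Ages are k * 594/15 s for k = 1..15 (spacing = 39.6000 s).
Entry k is valid iff k * 594/15 <= 300 iff k <= 15 * 300 / 594 = 7.5758
n_valid = floor(7.5758) = 7
(n_stale = 15 - 7 = 8)

7


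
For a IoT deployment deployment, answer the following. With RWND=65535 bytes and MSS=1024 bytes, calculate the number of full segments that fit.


Given: RWND = 65535 bytes, MSS = 1024 bytes
Full segments = floor(RWND / MSS)
Full segments = floor(65535 / 1024)
Full segments = floor(63.999) = 63

63


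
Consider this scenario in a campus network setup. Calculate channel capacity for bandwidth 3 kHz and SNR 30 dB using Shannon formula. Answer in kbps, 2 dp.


Given: B = 3 kHz, SNR = 30 dB
SNR linear = 10^(30/10) = 1000
1 + SNR = 1001
log2(1001) = 9.9672262588
C = 3 * 1000 * 9.9672262588 = 29901.6788 bps
C = 29.901679 kbps -> 29.90 kbps (2 dp)

29.90


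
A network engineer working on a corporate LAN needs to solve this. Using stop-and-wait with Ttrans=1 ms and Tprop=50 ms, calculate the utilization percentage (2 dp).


Given: Ttrans = 1 ms, Tprop = 50 ms
RTT = 2 * Tprop = 2 * 50 = 100 ms
U = Ttrans / (Ttrans + RTT)
U = 1 / (1 + 100)
U = 1 / 101 = 0.009901
U% = 0.99%

0.99


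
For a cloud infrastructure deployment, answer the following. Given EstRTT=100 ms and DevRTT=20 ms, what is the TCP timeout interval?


Given: EstRTT = 100 ms, DevRTT = 20 ms
Timeout = EstRTT + 4 * DevRTT
4 * DevRTT = 4 * 20 = 80
Timeout = 100 + 80 = 180 ms

180


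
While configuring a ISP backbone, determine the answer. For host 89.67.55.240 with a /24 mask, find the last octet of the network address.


Given: IP = 89.67.55.240, prefix = /24
Subnet mask = 255.255.255.0
Last octet of IP: 240
Last octet of mask: 0
Network last octet = 240 AND 0 = 0

0


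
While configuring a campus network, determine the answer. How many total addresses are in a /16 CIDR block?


Given: CIDR prefix /16
Host bits = 32 - 16 = 16
Total addresses = 2^16 = 65536

65536


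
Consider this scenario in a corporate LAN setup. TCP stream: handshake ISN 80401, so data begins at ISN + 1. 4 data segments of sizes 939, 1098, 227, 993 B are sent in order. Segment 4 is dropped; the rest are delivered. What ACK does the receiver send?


SYN uses sequence number 80401; first data byte = ISN + 1 = 80402.
Segment 1: SEQ = 80402, len = 939 B, covers [80402, 81340]
Segment 2: SEQ = 81341, len = 1098 B, covers [81341, 82438]
Segment 3: SEQ = 82439, len = 227 B, covers [82439, 82665]
Segment 4: SEQ = 82666, len = 993 B, covers [82666, 83658] [LOST]
In-order data received: bytes [80402, 82665] (segments 1..3).
Segment 4 missing -> gap begins at byte 82666.
Cumulative ACK = next expected in-order byte = 80402 + 939 + 1098 + 227 = 82666

82666


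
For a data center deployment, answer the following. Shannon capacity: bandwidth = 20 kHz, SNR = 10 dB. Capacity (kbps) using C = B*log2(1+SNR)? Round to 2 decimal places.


Given: B = 20 kHz, SNR = 10 dB
SNR linear = 10^(10/10) = 10
1 + SNR = 11
log2(11) = 3.4594316186
C = 20 * 1000 * 3.4594316186 = 69188.6324 bps
C = 69.188632 kbps -> 69.19 kbps (2 dp)

69.19


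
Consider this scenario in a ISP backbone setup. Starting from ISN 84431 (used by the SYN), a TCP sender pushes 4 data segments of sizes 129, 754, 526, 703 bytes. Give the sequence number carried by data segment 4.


The SYN occupies sequence number ISN = 84431, so the first data byte is ISN + 1 = 84432.
SEQ of data segment i = (ISN + 1) + sum of payload sizes of segments 1..i-1.
Segment 1: SEQ = 84432, payload = 129 bytes
Segment 2: SEQ = 84561, payload = 754 bytes
Segment 3: SEQ = 85315, payload = 526 bytes
Segment 4: SEQ = 85841, payload = 703 bytes
SEQ of segment 4 = 84432 + 129 + 754 + 526 = 85841

85841


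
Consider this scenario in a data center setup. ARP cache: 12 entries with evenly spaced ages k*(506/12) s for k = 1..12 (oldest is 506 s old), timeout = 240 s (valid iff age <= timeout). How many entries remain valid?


Ages are k * 506/12 s for k = 1..12 (spacing = 42.1667 s).
Entry k is valid iff k * 506/12 <= 240 iff k <= 12 * 240 / 506 = 5.6917
n_valid = floor(5.6917) = 5
(n_stale = 12 - 5 = 7)

5


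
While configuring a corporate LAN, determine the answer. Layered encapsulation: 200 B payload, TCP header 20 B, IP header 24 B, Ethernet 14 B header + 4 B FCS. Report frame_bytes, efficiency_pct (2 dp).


TCP segment = 200 + 20 = 220 B
IP packet = 220 + 24 = 244 B
Ethernet frame = 244 + 14 + 4 = 262 B
Efficiency = app / frame = 200 / 262 = 0.763359 = 76.3359% -> 76.34% (2 dp)

262, 76.34


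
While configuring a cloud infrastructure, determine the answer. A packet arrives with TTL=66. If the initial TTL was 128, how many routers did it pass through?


Given: initial TTL = 128, received TTL = 66
Hops = initial TTL - received TTL
Hops = 128 - 66 = 62

62


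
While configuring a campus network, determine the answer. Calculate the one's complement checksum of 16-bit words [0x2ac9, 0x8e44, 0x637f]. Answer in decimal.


Given words: [0x2ac9, 0x8e44, 0x637f]
Step 1: Sum all words
Raw sum = 10953 + 36420 + 25471 = 72844
Step 2: Fold carry: (7308 + 1) = 7309
One's complement = ~7309 & 0xFFFF = 58226

58226


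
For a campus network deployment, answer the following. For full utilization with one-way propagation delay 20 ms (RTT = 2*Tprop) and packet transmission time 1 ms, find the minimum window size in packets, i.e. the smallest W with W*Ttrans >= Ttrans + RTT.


Given: Ttrans = 1 ms, RTT = 40 ms (= 2 * Tprop, Tprop = 20 ms)
Time until first ACK returns = Ttrans + RTT = 1 + 40 = 41 ms
Need W * Ttrans >= Ttrans + RTT  ->  W >= (Ttrans + RTT) / Ttrans
(Ttrans + RTT) / Ttrans = 41 / 1 = 41
W_min = ceil(41) = 41

41


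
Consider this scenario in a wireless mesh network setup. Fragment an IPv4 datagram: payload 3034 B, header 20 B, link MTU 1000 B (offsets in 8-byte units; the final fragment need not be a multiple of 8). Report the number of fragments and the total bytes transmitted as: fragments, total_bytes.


Max data per non-final fragment = floor((MTU - header)/8)*8 = floor((1000 - 20)/8)*8 = floor(980/8)*8 = 976 B
Final fragment needs no 8-byte alignment: it can carry up to MTU - header = 980 B
Non-final fragments needed = ceil((payload - 980) / 976) = ceil(2054/976) = ceil(2.1045) = 3
Number of fragments = 3 + 1 = 4
Fragment sizes (data): 3 * 976 B + 106 B (last, 106 <= 980 OK)
Total bytes sent = payload + n_frags * header = 3034 + 4*20 = 3034 + 80 = 3114 B

4, 3114


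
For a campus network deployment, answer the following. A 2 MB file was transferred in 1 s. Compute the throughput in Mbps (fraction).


Given: file = 2 MB, time = 1 s
File in Mb = 2 * 8 = 16 Mb
Throughput = 16 / 1 Mbps
Throughput = 16 Mbps

16


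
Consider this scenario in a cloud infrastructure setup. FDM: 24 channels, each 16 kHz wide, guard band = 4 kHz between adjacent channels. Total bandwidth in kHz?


Given: 24 channels, 16 kHz each, guard = 4 kHz
Channel bandwidth = 24 * 16 = 384 kHz
Guard bands = 23 gaps * 4 kHz = 92 kHz
Total = 384 + 92 = 476 kHz

476


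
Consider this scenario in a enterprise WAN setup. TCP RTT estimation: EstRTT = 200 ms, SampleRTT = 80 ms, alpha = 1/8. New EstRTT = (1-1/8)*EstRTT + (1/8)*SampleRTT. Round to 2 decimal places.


Given: EstRTT = 200 ms, SampleRTT = 80 ms, alpha = 1/8
New EstRTT = (1 - alpha) * EstRTT + alpha * SampleRTT
(7/8) * 200 = 175
(1/8) * 80 = 10
New EstRTT = 175 + 10 = 185 ms -> 185.00 ms (2 dp)

185.00


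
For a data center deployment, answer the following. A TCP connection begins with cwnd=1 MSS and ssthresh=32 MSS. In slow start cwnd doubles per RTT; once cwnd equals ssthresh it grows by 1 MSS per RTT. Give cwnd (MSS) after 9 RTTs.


RTT 0: cwnd = 1 MSS (initial)
RTT 1: cwnd = 2 MSS (slow start, doubled)
RTT 2: cwnd = 4 MSS (slow start, doubled)
RTT 3: cwnd = 8 MSS (slow start, doubled)
RTT 4: cwnd = 16 MSS (slow start, doubled)
RTT 5: cwnd = 32 MSS (slow start, doubled)
RTT 6: cwnd = 33 MSS (congestion avoidance, +1)
RTT 7: cwnd = 34 MSS (congestion avoidance, +1)
RTT 8: cwnd = 35 MSS (congestion avoidance, +1)
RTT 9: cwnd = 36 MSS (congestion avoidance, +1)

36


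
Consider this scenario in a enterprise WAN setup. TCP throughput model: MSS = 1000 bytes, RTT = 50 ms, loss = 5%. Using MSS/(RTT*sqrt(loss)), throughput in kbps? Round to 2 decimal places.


Given: MSS = 1000 bytes, RTT = 50 ms, loss = 5%
RTT in seconds = 50 / 1000 = 0.05
Loss rate = 5% = 0.05
sqrt(loss) = sqrt(0.05) = 0.223606797750
Throughput (bytes/s) = 1000 / (0.05 * 0.223606797750) = 89442.7191
Throughput (kbps) = 89442.7191 * 8 / 1000 = 715.541753 -> 715.54 kbps (2 dp)

715.54


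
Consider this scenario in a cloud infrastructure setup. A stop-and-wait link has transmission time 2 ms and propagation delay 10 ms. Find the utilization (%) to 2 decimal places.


Given: Ttrans = 2 ms, Tprop = 10 ms
RTT = 2 * Tprop = 2 * 10 = 20 ms
U = Ttrans / (Ttrans + RTT)
U = 2 / (2 + 20)
U = 2 / 22 = 0.090909
U% = 9.09%

9.09


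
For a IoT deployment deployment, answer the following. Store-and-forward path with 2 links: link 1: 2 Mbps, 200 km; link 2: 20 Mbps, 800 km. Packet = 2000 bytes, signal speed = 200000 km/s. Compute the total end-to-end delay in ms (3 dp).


Packet = 2000 bytes = 16000 bits. Store-and-forward: sum (t_trans + t_prop) per link.
Link 1: t_trans = 16000/(2*10^6) s = 8.0000 ms; t_prop = 200/200000 s = 1.0000 ms; subtotal = 9.0000 ms
Link 2: t_trans = 16000/(20*10^6) s = 0.8000 ms; t_prop = 800/200000 s = 4.0000 ms; subtotal = 4.8000 ms
End-to-end = 9.0000 + 4.8000 = 13.8000 ms -> 13.800 ms (3 dp)

13.800


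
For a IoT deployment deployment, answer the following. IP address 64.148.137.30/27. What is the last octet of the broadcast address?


Given: IP = 64.148.137.30, prefix = /27
Host bits = 32 - 27 = 5
Network last octet = 30 AND mask = 0
Host part size = 2^5 - 1 = 31
Broadcast last octet = 0 OR 31 = 31

31


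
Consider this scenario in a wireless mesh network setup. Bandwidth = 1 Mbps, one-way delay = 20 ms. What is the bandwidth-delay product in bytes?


Given: bandwidth = 1 Mbps, delay = 20 ms
BDP in bits = 1 * 10^6 * 20 / 1000
BDP in bits = 20000
BDP in bytes = 20000 / 8 = 2500

2500


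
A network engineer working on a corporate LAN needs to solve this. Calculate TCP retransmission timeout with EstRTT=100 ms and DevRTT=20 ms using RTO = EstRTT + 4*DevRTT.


Given: EstRTT = 100 ms, DevRTT = 20 ms
Timeout = EstRTT + 4 * DevRTT
4 * DevRTT = 4 * 20 = 80
Timeout = 100 + 80 = 180 ms

180


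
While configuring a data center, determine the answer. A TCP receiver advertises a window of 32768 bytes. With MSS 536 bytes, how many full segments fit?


Given: RWND = 32768 bytes, MSS = 536 bytes
Full segments = floor(RWND / MSS)
Full segments = floor(32768 / 536)
Full segments = floor(61.1343) = 61

61


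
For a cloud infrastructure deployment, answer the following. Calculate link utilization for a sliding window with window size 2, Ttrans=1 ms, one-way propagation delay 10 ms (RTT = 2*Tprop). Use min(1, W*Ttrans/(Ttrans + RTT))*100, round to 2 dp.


Given: W = 2, Ttrans = 1 ms, RTT = 20 ms (= 2 * Tprop, Tprop = 10 ms)
Cycle time = Ttrans + RTT = 1 + 20 = 21 ms (first packet sent until its ACK returns)
W * Ttrans = 2 * 1 = 2 ms of sending per cycle
W * Ttrans / (Ttrans + RTT) = 2 / 21 = 0.095238
U = min(1, 0.095238) = 0.095238
U% = 9.52%

9.52


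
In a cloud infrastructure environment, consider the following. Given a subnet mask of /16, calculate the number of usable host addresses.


Given: subnet mask /16
Host bits = 32 - 16 = 16
Total addresses = 2^16 = 65536
Usable hosts = 65536 - 2 (network + broadcast) = 65534

65534


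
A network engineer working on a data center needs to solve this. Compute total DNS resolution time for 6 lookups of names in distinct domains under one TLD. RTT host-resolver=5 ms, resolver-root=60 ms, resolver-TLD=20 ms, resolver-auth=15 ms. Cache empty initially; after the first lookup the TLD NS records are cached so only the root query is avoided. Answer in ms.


Lookup 1 (cold cache): local + root + TLD + auth = 5 + 60 + 20 + 15 = 100 ms
Lookups 2..6 (TLD NS cached -> skip root; new domain -> still ask TLD and auth): local + TLD + auth = 5 + 20 + 15 = 40 ms each
Remaining 5 lookups: 5 * 40 = 200 ms
Total = 100 + 200 = 300 ms

300


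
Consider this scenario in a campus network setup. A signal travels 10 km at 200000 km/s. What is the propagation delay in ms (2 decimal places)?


Given: distance = 10 km, speed = 200000 km/s
Delay = distance / speed = 10 / 200000 seconds
Delay in ms = 10 * 1000 / 200000
Delay = 0.0500 ms
Rounded to 2 dp = 0.05 ms

0.05


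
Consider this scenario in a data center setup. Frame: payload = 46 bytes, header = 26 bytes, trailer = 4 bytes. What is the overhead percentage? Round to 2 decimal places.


Given: payload = 46 B, header = 26 B, trailer = 4 B
Overhead bytes = header + trailer = 26 + 4 = 30
Total frame = payload + overhead = 46 + 30 = 76
Overhead % = 30 / 76 * 100 = 39.4737% -> 39.47% (2 dp)

39.47


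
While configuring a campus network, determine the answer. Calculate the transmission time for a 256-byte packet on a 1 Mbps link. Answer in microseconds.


Given: packet = 256 bytes, bandwidth = 1 Mbps
Packet in bits = 256 * 8 = 2048 bits
Bandwidth = 1 * 10^6 = 1000000 bps
Time = 2048 / 1000000 seconds
Time in us = 2048 * 10^6 / 1000000 = 2048

2048


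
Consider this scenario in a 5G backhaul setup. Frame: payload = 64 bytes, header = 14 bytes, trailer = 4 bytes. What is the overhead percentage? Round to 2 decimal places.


Given: payload = 64 B, header = 14 B, trailer = 4 B
Overhead bytes = header + trailer = 14 + 4 = 18
Total frame = payload + overhead = 64 + 18 = 82
Overhead % = 18 / 82 * 100 = 21.9512% -> 21.95% (2 dp)

21.95


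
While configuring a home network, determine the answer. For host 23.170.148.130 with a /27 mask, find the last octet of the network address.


Given: IP = 23.170.148.130, prefix = /27
Subnet mask = 255.255.255.224
Last octet of IP: 130
Last octet of mask: 224
Network last octet = 130 AND 224 = 128

128


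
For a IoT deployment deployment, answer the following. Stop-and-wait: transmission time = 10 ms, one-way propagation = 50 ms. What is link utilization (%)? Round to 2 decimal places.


Given: Ttrans = 10 ms, Tprop = 50 ms
RTT = 2 * Tprop = 2 * 50 = 100 ms
U = Ttrans / (Ttrans + RTT)
U = 10 / (10 + 100)
U = 10 / 110 = 0.090909
U% = 9.09%

9.09


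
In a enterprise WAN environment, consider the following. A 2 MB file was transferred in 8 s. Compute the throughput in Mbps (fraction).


Given: file = 2 MB, time = 8 s
File in Mb = 2 * 8 = 16 Mb
Throughput = 16 / 8 Mbps
Throughput = 2 Mbps

2


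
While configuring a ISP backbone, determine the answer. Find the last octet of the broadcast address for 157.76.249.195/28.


Given: IP = 157.76.249.195, prefix = /28
Host bits = 32 - 28 = 4
Network last octet = 195 AND mask = 192
Host part size = 2^4 - 1 = 15
Broadcast last octet = 192 OR 15 = 207

207


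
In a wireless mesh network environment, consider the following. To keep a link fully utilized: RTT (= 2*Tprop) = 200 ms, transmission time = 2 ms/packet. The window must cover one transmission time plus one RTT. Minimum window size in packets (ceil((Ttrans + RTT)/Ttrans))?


Given: Ttrans = 2 ms, RTT = 200 ms (= 2 * Tprop, Tprop = 100 ms)
Time until first ACK returns = Ttrans + RTT = 2 + 200 = 202 ms
Need W * Ttrans >= Ttrans + RTT  ->  W >= (Ttrans + RTT) / Ttrans
(Ttrans + RTT) / Ttrans = 202 / 2 = 101
W_min = ceil(101) = 101

101


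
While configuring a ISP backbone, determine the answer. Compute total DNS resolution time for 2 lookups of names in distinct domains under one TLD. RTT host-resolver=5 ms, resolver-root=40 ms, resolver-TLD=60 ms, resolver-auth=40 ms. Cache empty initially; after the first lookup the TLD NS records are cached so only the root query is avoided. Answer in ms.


Lookup 1 (cold cache): local + root + TLD + auth = 5 + 40 + 60 + 40 = 145 ms
Lookups 2..2 (TLD NS cached -> skip root; new domain -> still ask TLD and auth): local + TLD + auth = 5 + 60 + 40 = 105 ms each
Remaining 1 lookups: 1 * 105 = 105 ms
Total = 145 + 105 = 250 ms

250


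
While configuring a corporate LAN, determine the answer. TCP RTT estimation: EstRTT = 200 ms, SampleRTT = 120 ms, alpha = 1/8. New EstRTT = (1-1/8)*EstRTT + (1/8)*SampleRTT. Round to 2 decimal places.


Given: EstRTT = 200 ms, SampleRTT = 120 ms, alpha = 1/8
New EstRTT = (1 - alpha) * EstRTT + alpha * SampleRTT
(7/8) * 200 = 175
(1/8) * 120 = 15
New EstRTT = 175 + 15 = 190 ms -> 190.00 ms (2 dp)

190.00


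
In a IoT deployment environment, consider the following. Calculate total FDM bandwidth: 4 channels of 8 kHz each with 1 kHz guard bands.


Given: 4 channels, 8 kHz each, guard = 1 kHz
Channel bandwidth = 4 * 8 = 32 kHz
Guard bands = 3 gaps * 1 kHz = 3 kHz
Total = 32 + 3 = 35 kHz

35


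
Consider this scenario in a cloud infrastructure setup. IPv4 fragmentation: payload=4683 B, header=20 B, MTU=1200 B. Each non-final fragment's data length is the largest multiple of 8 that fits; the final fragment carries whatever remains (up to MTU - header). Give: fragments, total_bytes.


Max data per non-final fragment = floor((MTU - header)/8)*8 = floor((1200 - 20)/8)*8 = floor(1180/8)*8 = 1176 B
Final fragment needs no 8-byte alignment: it can carry up to MTU - header = 1180 B
Non-final fragments needed = ceil((payload - 1180) / 1176) = ceil(3503/1176) = ceil(2.9787) = 3
Number of fragments = 3 + 1 = 4
Fragment sizes (data): 3 * 1176 B + 1155 B (last, 1155 <= 1180 OK)
Total bytes sent = payload + n_frags * header = 4683 + 4*20 = 4683 + 80 = 4763 B

4, 4763


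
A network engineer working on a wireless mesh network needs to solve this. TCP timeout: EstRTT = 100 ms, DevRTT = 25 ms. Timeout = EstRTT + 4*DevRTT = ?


Given: EstRTT = 100 ms, DevRTT = 25 ms
Timeout = EstRTT + 4 * DevRTT
4 * DevRTT = 4 * 25 = 100
Timeout = 100 + 100 = 200 ms

200


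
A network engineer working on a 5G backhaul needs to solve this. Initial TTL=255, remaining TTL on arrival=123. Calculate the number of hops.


Given: initial TTL = 255, received TTL = 123
Hops = initial TTL - received TTL
Hops = 255 - 123 = 132

132


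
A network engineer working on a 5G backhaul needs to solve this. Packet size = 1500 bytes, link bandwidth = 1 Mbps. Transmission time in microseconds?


Given: packet = 1500 bytes, bandwidth = 1 Mbps
Packet in bits = 1500 * 8 = 12000 bits
Bandwidth = 1 * 10^6 = 1000000 bps
Time = 12000 / 1000000 seconds
Time in us = 12000 * 10^6 / 1000000 = 12000

12000


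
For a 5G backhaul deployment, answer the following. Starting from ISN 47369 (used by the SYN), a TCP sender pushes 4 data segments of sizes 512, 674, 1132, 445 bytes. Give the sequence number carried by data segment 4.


The SYN occupies sequence number ISN = 47369, so the first data byte is ISN + 1 = 47370.
SEQ of data segment i = (ISN + 1) + sum of payload sizes of segments 1..i-1.
Segment 1: SEQ = 47370, payload = 512 bytes
Segment 2: SEQ = 47882, payload = 674 bytes
Segment 3: SEQ = 48556, payload = 1132 bytes
Segment 4: SEQ = 49688, payload = 445 bytes
SEQ of segment 4 = 47370 + 512 + 674 + 1132 = 49688

49688


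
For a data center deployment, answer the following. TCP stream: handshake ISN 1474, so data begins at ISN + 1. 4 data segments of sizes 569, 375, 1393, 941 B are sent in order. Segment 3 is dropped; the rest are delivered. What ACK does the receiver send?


SYN uses sequence number 1474; first data byte = ISN + 1 = 1475.
Segment 1: SEQ = 1475, len = 569 B, covers [1475, 2043]
Segment 2: SEQ = 2044, len = 375 B, covers [2044, 2418]
Segment 3: SEQ = 2419, len = 1393 B, covers [2419, 3811] [LOST]
Segment 4: SEQ = 3812, len = 941 B, covers [3812, 4752]
In-order data received: bytes [1475, 2418] (segments 1..2).
Segment 3 missing -> gap begins at byte 2419; later segments buffered out of order.
Cumulative ACK = next expected in-order byte = 1475 + 569 + 375 = 2419

2419


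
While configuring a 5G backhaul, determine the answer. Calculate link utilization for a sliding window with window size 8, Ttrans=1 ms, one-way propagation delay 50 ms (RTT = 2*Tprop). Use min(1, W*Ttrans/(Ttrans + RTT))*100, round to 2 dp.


Given: W = 8, Ttrans = 1 ms, RTT = 100 ms (= 2 * Tprop, Tprop = 50 ms)
Cycle time = Ttrans + RTT = 1 + 100 = 101 ms (first packet sent until its ACK returns)
W * Ttrans = 8 * 1 = 8 ms of sending per cycle
W * Ttrans / (Ttrans + RTT) = 8 / 101 = 0.079208
U = min(1, 0.079208) = 0.079208
U% = 7.92%

7.92


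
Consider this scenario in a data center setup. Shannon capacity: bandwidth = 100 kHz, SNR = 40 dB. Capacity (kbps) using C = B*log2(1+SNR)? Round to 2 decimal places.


Given: B = 100 kHz, SNR = 40 dB
SNR linear = 10^(40/10) = 10000
1 + SNR = 10001
log2(10001) = 13.2878566418
C = 100 * 1000 * 13.2878566418 = 1328785.6642 bps
C = 1328.785664 kbps -> 1328.79 kbps (2 dp)

1328.79


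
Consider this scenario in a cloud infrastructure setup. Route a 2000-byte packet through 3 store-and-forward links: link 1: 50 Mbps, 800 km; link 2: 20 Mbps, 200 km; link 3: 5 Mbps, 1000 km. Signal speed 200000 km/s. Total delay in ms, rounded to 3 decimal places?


Packet = 2000 bytes = 16000 bits. Store-and-forward: sum (t_trans + t_prop) per link.
Link 1: t_trans = 16000/(50*10^6) s = 0.3200 ms; t_prop = 800/200000 s = 4.0000 ms; subtotal = 4.3200 ms
Link 2: t_trans = 16000/(20*10^6) s = 0.8000 ms; t_prop = 200/200000 s = 1.0000 ms; subtotal = 1.8000 ms
Link 3: t_trans = 16000/(5*10^6) s = 3.2000 ms; t_prop = 1000/200000 s = 5.0000 ms; subtotal = 8.2000 ms
End-to-end = 4.3200 + 1.8000 + 8.2000 = 14.3200 ms -> 14.320 ms (3 dp)

14.320


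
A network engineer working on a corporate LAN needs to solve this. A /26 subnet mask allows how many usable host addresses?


Given: subnet mask /26
Host bits = 32 - 26 = 6
Total addresses = 2^6 = 64
Usable hosts = 64 - 2 (network + broadcast) = 62

62


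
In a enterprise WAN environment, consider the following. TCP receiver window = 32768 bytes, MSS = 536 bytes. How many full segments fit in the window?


Given: RWND = 32768 bytes, MSS = 536 bytes
Full segments = floor(RWND / MSS)
Full segments = floor(32768 / 536)
Full segments = floor(61.1343) = 61

61


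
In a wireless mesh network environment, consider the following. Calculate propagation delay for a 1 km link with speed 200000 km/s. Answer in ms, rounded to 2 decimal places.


Given: distance = 1 km, speed = 200000 km/s
Delay = distance / speed = 1 / 200000 seconds
Delay in ms = 1 * 1000 / 200000
Delay = 0.0050 ms
Rounded to 2 dp = 0.01 ms

0.01


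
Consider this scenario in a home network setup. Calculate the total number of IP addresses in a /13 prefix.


Given: CIDR prefix /13
Host bits = 32 - 13 = 19
Total addresses = 2^19 = 524288

524288


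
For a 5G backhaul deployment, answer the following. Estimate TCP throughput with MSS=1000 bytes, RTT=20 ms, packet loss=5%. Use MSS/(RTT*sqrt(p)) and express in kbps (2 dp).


Given: MSS = 1000 bytes, RTT = 20 ms, loss = 5%
RTT in seconds = 20 / 1000 = 0.02
Loss rate = 5% = 0.05
sqrt(loss) = sqrt(0.05) = 0.223606797750
Throughput (bytes/s) = 1000 / (0.02 * 0.223606797750) = 223606.7977
Throughput (kbps) = 223606.7977 * 8 / 1000 = 1788.854382 -> 1788.85 kbps (2 dp)

1788.85


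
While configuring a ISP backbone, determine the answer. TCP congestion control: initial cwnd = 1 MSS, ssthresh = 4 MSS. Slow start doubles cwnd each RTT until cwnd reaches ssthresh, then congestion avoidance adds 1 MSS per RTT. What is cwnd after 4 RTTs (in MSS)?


RTT 0: cwnd = 1 MSS (initial)
RTT 1: cwnd = 2 MSS (slow start, doubled)
RTT 2: cwnd = 4 MSS (slow start, doubled)
RTT 3: cwnd = 5 MSS (congestion avoidance, +1)
RTT 4: cwnd = 6 MSS (congestion avoidance, +1)

6


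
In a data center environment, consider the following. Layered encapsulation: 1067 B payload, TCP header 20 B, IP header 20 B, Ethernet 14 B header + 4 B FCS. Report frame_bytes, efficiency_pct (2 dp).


TCP segment = 1067 + 20 = 1087 B
IP packet = 1087 + 20 = 1107 B
Ethernet frame = 1107 + 14 + 4 = 1125 B
Efficiency = app / frame = 1067 / 1125 = 0.948444 = 94.8444% -> 94.84% (2 dp)

1125, 94.84


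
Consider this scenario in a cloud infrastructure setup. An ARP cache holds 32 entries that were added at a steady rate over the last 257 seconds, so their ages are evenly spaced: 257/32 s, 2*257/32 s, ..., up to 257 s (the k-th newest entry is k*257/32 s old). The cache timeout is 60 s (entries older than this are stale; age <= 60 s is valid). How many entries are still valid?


Ages are k * 257/32 s for k = 1..32 (spacing = 8.0312 s).
Entry k is valid iff k * 257/32 <= 60 iff k <= 32 * 60 / 257 = 7.4708
n_valid = floor(7.4708) = 7
(n_stale = 32 - 7 = 25)

7


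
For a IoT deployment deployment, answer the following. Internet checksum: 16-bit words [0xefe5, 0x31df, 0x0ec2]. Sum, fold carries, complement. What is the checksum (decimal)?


Given words: [0xefe5, 0x31df, 0x0ec2]
Step 1: Sum all words
Raw sum = 61413 + 12767 + 3778 = 77958
Step 2: Fold carry: (12422 + 1) = 12423
One's complement = ~12423 & 0xFFFF = 53112

53112


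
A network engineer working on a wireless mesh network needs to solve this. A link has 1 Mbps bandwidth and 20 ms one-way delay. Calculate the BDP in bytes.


Given: bandwidth = 1 Mbps, delay = 20 ms
BDP in bits = 1 * 10^6 * 20 / 1000
BDP in bits = 20000
BDP in bytes = 20000 / 8 = 2500

2500


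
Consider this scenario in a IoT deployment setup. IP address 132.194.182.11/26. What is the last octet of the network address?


Given: IP = 132.194.182.11, prefix = /26
Subnet mask = 255.255.255.192
Last octet of IP: 11
Last octet of mask: 192
Network last octet = 11 AND 192 = 0

0


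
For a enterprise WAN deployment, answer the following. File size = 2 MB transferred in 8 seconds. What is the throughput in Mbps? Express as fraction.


Given: file = 2 MB, time = 8 s
File in Mb = 2 * 8 = 16 Mb
Throughput = 16 / 8 Mbps
Throughput = 2 Mbps

2


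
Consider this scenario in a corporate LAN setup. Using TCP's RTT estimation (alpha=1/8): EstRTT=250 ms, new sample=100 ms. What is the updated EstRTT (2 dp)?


Given: EstRTT = 250 ms, SampleRTT = 100 ms, alpha = 1/8
New EstRTT = (1 - alpha) * EstRTT + alpha * SampleRTT
(7/8) * 250 = 218.75
(1/8) * 100 = 12.5
New EstRTT = 218.75 + 12.5 = 231.25 ms -> 231.25 ms (2 dp)

231.25


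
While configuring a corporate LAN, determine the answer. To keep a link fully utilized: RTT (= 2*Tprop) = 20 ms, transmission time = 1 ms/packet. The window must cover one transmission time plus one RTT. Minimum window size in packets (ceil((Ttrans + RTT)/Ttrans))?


Given: Ttrans = 1 ms, RTT = 20 ms (= 2 * Tprop, Tprop = 10 ms)
Time until first ACK returns = Ttrans + RTT = 1 + 20 = 21 ms
Need W * Ttrans >= Ttrans + RTT  ->  W >= (Ttrans + RTT) / Ttrans
(Ttrans + RTT) / Ttrans = 21 / 1 = 21
W_min = ceil(21) = 21

21


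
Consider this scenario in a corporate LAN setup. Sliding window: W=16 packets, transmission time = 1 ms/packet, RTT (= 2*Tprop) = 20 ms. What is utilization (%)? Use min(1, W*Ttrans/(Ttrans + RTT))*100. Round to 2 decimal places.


Given: W = 16, Ttrans = 1 ms, RTT = 20 ms (= 2 * Tprop, Tprop = 10 ms)
Cycle time = Ttrans + RTT = 1 + 20 = 21 ms (first packet sent until its ACK returns)
W * Ttrans = 16 * 1 = 16 ms of sending per cycle
W * Ttrans / (Ttrans + RTT) = 16 / 21 = 0.761905
U = min(1, 0.761905) = 0.761905
U% = 76.19%

76.19


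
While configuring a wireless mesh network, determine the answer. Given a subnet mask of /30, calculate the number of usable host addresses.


Given: subnet mask /30
Host bits = 32 - 30 = 2
Total addresses = 2^2 = 4
Usable hosts = 4 - 2 (network + broadcast) = 2

2


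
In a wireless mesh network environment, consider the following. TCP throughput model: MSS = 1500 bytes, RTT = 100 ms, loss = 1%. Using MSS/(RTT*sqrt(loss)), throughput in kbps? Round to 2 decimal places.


Given: MSS = 1500 bytes, RTT = 100 ms, loss = 1%
RTT in seconds = 100 / 1000 = 0.1
Loss rate = 1% = 0.01
sqrt(loss) = sqrt(0.01) = 0.1
Throughput (bytes/s) = 1500 / (0.1 * 0.1) = 150000.0000
Throughput (kbps) = 150000.0000 * 8 / 1000 = 1200.000000 -> 1200.00 kbps (2 dp)

1200.00


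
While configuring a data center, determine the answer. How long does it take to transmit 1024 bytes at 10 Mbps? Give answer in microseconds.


Given: packet = 1024 bytes, bandwidth = 10 Mbps
Packet in bits = 1024 * 8 = 8192 bits
Bandwidth = 10 * 10^6 = 10000000 bps
Time = 8192 / 10000000 seconds
Time in us = 8192 * 10^6 / 10000000 = 819.2

819.2


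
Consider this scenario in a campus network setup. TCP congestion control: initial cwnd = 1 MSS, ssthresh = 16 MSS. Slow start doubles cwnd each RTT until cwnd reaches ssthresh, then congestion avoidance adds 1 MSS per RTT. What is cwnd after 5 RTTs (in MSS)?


RTT 0: cwnd = 1 MSS (initial)
RTT 1: cwnd = 2 MSS (slow start, doubled)
RTT 2: cwnd = 4 MSS (slow start, doubled)
RTT 3: cwnd = 8 MSS (slow start, doubled)
RTT 4: cwnd = 16 MSS (slow start, doubled)
RTT 5: cwnd = 17 MSS (congestion avoidance, +1)

17
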